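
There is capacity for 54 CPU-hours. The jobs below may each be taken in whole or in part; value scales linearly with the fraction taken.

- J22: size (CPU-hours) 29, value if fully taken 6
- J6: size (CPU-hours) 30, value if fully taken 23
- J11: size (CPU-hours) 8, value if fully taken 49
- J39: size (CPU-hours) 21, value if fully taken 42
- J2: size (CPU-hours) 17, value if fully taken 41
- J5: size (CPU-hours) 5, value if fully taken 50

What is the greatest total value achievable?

184.3

Rank by value-to-size ratio: J5 50/5≈10, J11 49/8≈6.12, J2 41/17≈2.41, J39 42/21≈2, J6 23/30≈0.767, J22 6/29≈0.207.
J5: take in full, 5 CPU-hours for value 50 ; 49 left.
Take all of J11 (8 CPU-hours, value 49) ; 41 CPU-hours left.
J2: take in full, 17 CPU-hours for value 41 ; 24 left.
All 21 CPU-hours of J39 fit (value 42) ; 3 remain.
3 CPU-hours left: a 3/30 share of J6 gives 23×3/30 = 2.3.
Total value = 184.3.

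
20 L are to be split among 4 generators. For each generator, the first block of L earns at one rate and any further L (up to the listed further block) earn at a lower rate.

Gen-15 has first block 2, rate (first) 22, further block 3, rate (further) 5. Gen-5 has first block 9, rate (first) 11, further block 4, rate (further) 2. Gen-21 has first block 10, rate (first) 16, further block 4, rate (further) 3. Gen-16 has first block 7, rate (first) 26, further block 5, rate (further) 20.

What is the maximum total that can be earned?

422

Order all 8 blocks by rate: Gen-16/first 26 > Gen-15/first 22 > Gen-16/second 20 > Gen-21/first 16 > Gen-5/first 11 > Gen-15/second 5 > Gen-21/second 3 > Gen-5/second 2.
Fill Gen-16 first block (7 at 26) → 13 left.
Gen-15 first at 22: fill all 2 → 11 left.
Gen-16/second (20): +5 → 6 left.
Gen-21 first at 16: only 6 left, fill 6.
Total = 26×7 + 22×2 + 20×5 + 16×6 = 422.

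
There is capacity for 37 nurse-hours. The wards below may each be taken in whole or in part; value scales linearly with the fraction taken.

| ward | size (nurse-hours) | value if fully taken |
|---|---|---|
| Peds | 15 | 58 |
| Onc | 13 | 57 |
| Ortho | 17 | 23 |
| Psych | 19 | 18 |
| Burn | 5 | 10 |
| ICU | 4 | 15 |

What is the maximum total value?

140

Sort by value density: Onc 57/13≈4.38, Peds 58/15≈3.87, ICU 15/4≈3.75, Burn 10/5≈2, Ortho 23/17≈1.35, Psych 18/19≈0.947.
All 13 nurse-hours of Onc fit (value 57) ; 24 remain.
All 15 nurse-hours of Peds fit (value 58) ; 9 remain.
All 4 nurse-hours of ICU fit (value 15) ; 5 remain.
Take all of Burn (5 nurse-hours, value 10) ; 0 nurse-hours left.
Total value = 140.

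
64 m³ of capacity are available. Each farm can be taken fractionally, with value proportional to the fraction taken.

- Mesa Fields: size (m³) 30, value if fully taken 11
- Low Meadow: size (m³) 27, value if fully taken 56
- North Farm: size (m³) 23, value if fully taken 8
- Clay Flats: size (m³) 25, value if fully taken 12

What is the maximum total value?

72.4

Sort by value density: Low Meadow 56/27≈2.07, Clay Flats 12/25≈0.48, Mesa Fields 11/30≈0.367, North Farm 8/23≈0.348.
All 27 m³ of Low Meadow fit (value 56) ; 37 remain.
All 25 m³ of Clay Flats fit (value 12) ; 12 remain.
Fill the last 12 m³ with part of Mesa Fields: 12/30 of it earns 4.4.
Total value = 72.4.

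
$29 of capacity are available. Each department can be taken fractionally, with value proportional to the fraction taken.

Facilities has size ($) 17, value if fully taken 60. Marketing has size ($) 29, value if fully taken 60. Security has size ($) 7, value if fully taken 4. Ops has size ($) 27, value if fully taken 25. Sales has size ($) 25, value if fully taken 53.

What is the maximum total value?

Best value per unit of size first: Facilities 60/17≈3.53, Sales 53/25≈2.12, Marketing 60/29≈2.07, Ops 25/27≈0.926, Security 4/7≈0.571.
All 17 $ of Facilities fit (value 60) ; 12 remain.
Only 12 $ remain; take 12/25 of Sales for value 53×12/25 = 25.44.
Total value = 85.44.

85.44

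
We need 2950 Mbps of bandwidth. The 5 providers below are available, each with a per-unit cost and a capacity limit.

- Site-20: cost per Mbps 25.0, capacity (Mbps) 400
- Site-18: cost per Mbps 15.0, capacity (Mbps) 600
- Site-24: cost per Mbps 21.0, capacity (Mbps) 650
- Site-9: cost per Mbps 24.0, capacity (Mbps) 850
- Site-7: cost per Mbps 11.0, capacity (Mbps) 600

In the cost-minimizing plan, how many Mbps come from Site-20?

Cheapest first:
Take 600 from Site-7 at 11.0 — need 2350 more.
Site-18 at 15.0: take all 600 Mbps — 1750 still needed.
Site-24 at 21.0: take all 650 Mbps — 1100 still needed.
Site-9 at 24.0: take all 850 Mbps — 250 still needed.
Take 250 from Site-20 at 25.0 to finish.

250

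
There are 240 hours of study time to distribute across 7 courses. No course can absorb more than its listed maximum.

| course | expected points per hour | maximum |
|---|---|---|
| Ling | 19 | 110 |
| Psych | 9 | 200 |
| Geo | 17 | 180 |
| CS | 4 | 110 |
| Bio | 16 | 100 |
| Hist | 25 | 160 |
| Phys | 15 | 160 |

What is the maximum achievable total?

Highest expected points per hour first: Hist 25 > Ling 19 > Geo 17 > Bio 16 > Phys 15 > Psych 9 > CS 4.
Hist takes 160 to reach its cap of 160 ; 80 left.
Only 80 left; Ling takes them to reach 80.
Total = 19×80 + 25×160 = 5520.

5520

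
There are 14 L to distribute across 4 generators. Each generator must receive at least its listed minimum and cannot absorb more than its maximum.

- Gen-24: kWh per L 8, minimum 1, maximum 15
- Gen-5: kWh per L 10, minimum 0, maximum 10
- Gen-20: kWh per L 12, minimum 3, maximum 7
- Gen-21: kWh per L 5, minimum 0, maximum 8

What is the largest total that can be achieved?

Meeting every minimum uses 1+0+3+0 = 4 L, leaving 10.
Highest kWh per L first: Gen-20 12 > Gen-5 10 > Gen-24 8 > Gen-21 5.
Gen-20 takes 4 more to reach its cap of 7 — 6 left.
Only 6 left; Gen-5 takes them to reach 6.
Total = 8×1 + 10×6 + 12×7 = 152.

152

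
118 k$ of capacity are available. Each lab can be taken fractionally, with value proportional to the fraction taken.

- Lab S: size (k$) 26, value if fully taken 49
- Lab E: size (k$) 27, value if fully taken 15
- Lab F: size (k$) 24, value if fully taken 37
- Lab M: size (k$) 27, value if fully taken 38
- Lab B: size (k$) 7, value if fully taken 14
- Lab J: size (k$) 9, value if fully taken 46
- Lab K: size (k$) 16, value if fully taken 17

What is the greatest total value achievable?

Rank by value-to-size ratio: Lab J 46/9≈5.11, Lab B 14/7≈2, Lab S 49/26≈1.88, Lab F 37/24≈1.54, Lab M 38/27≈1.41, Lab K 17/16≈1.06, Lab E 15/27≈0.556.
All 9 k$ of Lab J fit (value 46) ; 109 remain.
All 7 k$ of Lab B fit (value 14) ; 102 remain.
Take all of Lab S (26 k$, value 49) ; 76 k$ left.
All 24 k$ of Lab F fit (value 37) ; 52 remain.
Take all of Lab M (27 k$, value 38) ; 25 k$ left.
Lab K: take in full, 16 k$ for value 17 ; 9 left.
Only 9 k$ remain; take 9/27 of Lab E for value 15×9/27 = 5.
Total value = 206.

206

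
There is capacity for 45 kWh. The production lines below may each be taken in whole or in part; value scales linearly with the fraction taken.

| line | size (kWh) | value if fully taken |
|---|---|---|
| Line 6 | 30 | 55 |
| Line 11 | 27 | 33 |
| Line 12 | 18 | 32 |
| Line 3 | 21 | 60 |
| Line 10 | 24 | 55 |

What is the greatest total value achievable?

Sort by value density: Line 3 60/21≈2.86, Line 10 55/24≈2.29, Line 6 55/30≈1.83, Line 12 32/18≈1.78, Line 11 33/27≈1.22.
Take all of Line 3 (21 kWh, value 60) → 24 kWh left.
Take all of Line 10 (24 kWh, value 55) → 0 kWh left.
Total value = 115.

115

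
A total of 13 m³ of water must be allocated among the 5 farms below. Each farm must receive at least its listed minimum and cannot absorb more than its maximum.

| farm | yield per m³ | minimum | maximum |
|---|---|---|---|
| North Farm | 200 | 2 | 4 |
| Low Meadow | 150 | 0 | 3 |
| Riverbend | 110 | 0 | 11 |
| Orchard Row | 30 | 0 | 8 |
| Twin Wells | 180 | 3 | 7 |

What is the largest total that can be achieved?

Meeting every minimum uses 2+0+0+0+3 = 5 m³, leaving 8.
Order the farms by yield per m³: North Farm 200 > Twin Wells 180 > Low Meadow 150 > Riverbend 110 > Orchard Row 30.
North Farm: +2 to 4 (cap) — 6 left.
Twin Wells: +4 to 7 (cap) — 2 left.
Low Meadow: +2 (room for 3) → 2. Pool exhausted.
Total = 200×4 + 150×2 + 180×7 = 2360.

2360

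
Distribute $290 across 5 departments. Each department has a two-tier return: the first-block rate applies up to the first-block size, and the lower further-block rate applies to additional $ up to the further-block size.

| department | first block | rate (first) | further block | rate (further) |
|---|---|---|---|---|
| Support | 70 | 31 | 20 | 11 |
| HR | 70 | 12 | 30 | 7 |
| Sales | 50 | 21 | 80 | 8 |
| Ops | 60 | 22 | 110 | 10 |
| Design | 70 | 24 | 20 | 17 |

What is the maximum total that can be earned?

6800

Treat each block as its own option and order by rate: Support/first 31 > Design/first 24 > Ops/first 22 > Sales/first 21 > Design/second 17 > HR/first 12 > Support/second 11 > Ops/second 10 > Sales/second 8 > HR/second 7.
Support/first (31): +70 → 220 left.
Fill Design first block (70 at 24) → 150 left.
Ops/first (22): +60 → 90 left.
Sales first at 21: fill all 50 → 40 left.
Fill Design second block (20 at 17) → 20 left.
20 remain; put them into HR first at 12.
Total = 31×70 + 24×70 + 22×60 + 21×50 + 17×20 + 12×20 = 6800.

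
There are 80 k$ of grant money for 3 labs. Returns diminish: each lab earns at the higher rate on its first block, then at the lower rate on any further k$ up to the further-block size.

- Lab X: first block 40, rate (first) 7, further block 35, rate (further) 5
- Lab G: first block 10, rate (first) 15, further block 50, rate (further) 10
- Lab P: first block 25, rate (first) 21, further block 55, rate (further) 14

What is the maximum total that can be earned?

Rank every tier by rate: Lab P/T1 21 > Lab G/T1 15 > Lab P/T2 14 > Lab G/T2 10 > Lab X/T1 7 > Lab X/T2 5.
Fill Lab P T1 block (25 at 21) → 55 left.
Lab G T1 at 15: fill all 10 → 45 left.
45 remain; put them into Lab P T2 at 14.
Total = 21×25 + 15×10 + 14×45 = 1305.

1305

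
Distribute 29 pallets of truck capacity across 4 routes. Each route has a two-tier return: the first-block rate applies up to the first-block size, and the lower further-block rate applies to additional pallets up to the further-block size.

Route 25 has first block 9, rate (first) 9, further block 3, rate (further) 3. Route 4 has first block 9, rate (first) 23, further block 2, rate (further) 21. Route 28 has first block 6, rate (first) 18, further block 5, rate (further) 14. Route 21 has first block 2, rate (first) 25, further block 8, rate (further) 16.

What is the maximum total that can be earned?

Order all 8 blocks by rate: Route 21/first 25 > Route 4/first 23 > Route 4/second 21 > Route 28/first 18 > Route 21/second 16 > Route 28/second 14 > Route 25/first 9 > Route 25/second 3.
Route 21/first (25): +2 ; 27 left.
Route 4/first (23): +9 ; 18 left.
Route 4 second at 21: fill all 2 ; 16 left.
Route 28 first at 18: fill all 6 ; 10 left.
Route 21 second at 16: fill all 8 ; 2 left.
Route 28/second: +2 of 5 at 14; pool empty.
Total = 25×2 + 23×9 + 21×2 + 18×6 + 16×8 + 14×2 = 563.

563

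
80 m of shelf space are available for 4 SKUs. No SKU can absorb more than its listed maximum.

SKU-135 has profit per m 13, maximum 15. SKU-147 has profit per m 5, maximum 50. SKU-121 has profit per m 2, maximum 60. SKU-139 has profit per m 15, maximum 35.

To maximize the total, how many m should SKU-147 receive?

Highest profit per m first: SKU-139 15 > SKU-135 13 > SKU-147 5 > SKU-121 2.
Give SKU-139 35 to hit its cap of 35 ; 45 left.
SKU-135 takes 15 to reach its cap of 15 ; 30 left.
Only 30 left; SKU-147 takes them to reach 30.

30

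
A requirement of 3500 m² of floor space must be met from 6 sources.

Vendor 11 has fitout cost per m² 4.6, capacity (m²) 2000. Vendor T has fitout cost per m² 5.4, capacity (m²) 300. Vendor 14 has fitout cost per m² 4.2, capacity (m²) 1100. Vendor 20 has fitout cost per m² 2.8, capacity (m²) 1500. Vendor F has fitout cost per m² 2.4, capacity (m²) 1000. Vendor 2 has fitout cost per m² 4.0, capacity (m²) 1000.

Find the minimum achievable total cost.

Fill from the cheapest source first.
Vendor F at 2.4: take all 1000 m² → 2500 still needed.
Vendor 20 (2.8): use full 1500 → 1000 m² to go.
Take 1000 from Vendor 2 at 4.0 → need 0 more.
Vendor 14, Vendor 11, Vendor T: unused.
Cost = 1000×2.4 + 1500×2.8 + 1000×4.0 = 10600.

10600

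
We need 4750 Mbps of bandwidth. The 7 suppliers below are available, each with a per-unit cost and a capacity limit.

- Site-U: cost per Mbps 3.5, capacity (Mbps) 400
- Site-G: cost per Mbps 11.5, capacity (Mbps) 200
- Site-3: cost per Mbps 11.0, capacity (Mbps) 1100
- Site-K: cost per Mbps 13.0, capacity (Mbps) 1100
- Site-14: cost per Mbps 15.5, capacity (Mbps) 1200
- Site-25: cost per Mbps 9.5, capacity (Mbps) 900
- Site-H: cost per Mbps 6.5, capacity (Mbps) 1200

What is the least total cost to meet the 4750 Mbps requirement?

44500

Fill from the cheapest supplier first.
Site-U at 3.5: take all 400 Mbps — 4350 still needed.
Site-H (6.5): use full 1200 — 3150 Mbps to go.
Take 900 from Site-25 at 9.5 — need 2250 more.
Take 1100 from Site-3 at 11.0 — need 1150 more.
Take 200 from Site-G at 11.5 — need 950 more.
Site-K (13.0): take the remaining 950 — done.
Site-14: unused.
Cost = 400×3.5 + 1200×6.5 + 900×9.5 + 1100×11.0 + 200×11.5 + 950×13.0 = 44500.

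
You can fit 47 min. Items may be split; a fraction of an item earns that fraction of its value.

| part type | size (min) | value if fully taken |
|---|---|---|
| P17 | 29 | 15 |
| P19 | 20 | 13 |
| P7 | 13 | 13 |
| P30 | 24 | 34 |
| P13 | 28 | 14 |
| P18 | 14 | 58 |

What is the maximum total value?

101

Rank by value-to-size ratio: P18 58/14≈4.14, P30 34/24≈1.42, P7 13/13≈1, P19 13/20≈0.65, P17 15/29≈0.517, P13 14/28≈0.5.
P18: take in full, 14 min for value 58 → 33 left.
P30: take in full, 24 min for value 34 → 9 left.
Only 9 min remain; take 9/13 of P7 for value 13×9/13 = 9.
Total value = 101.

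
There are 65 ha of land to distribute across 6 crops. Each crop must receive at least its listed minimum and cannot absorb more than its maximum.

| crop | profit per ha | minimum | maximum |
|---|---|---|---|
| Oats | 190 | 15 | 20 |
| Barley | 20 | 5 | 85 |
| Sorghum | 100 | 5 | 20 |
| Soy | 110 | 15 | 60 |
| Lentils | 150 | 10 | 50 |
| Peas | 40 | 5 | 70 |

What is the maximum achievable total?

8500

Meeting every minimum uses 15+5+5+15+10+5 = 55 ha, leaving 10.
Rank by profit per ha: Oats 190 > Lentils 150 > Soy 110 > Sorghum 100 > Peas 40 > Barley 20.
Oats takes 5 more to reach its cap of 20 ; 5 left.
Only 5 left; Lentils takes them to reach 15.
Total = 190×20 + 20×5 + 100×5 + 110×15 + 150×15 + 40×5 = 8500.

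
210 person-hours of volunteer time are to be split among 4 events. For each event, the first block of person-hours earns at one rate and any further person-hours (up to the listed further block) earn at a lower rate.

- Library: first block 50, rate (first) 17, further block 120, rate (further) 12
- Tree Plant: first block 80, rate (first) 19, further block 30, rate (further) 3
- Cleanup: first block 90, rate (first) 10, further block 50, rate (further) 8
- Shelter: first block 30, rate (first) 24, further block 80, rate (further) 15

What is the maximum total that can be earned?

Order all 8 blocks by rate: Shelter/T1 24 > Tree Plant/T1 19 > Library/T1 17 > Shelter/T2 15 > Library/T2 12 > Cleanup/T1 10 > Cleanup/T2 8 > Tree Plant/T2 3.
Shelter T1 at 24: fill all 30 ; 180 left.
Tree Plant T1 at 19: fill all 80 ; 100 left.
Fill Library T1 block (50 at 17) ; 50 left.
50 remain; put them into Shelter T2 at 15.
Total = 24×30 + 19×80 + 17×50 + 15×50 = 3840.

3840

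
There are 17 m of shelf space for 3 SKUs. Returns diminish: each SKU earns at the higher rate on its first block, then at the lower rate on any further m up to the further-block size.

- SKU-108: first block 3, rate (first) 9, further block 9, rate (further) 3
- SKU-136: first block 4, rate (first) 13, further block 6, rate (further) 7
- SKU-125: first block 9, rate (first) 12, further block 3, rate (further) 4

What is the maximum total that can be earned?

Rank every tier by rate: SKU-136/T1 13 > SKU-125/T1 12 > SKU-108/T1 9 > SKU-136/T2 7 > SKU-125/T2 4 > SKU-108/T2 3.
SKU-136/T1 (13): +4 ; 13 left.
SKU-125 T1 at 12: fill all 9 ; 4 left.
SKU-108/T1 (9): +3 ; 1 left.
SKU-136/T2: +1 of 6 at 7; pool empty.
Total = 13×4 + 12×9 + 9×3 + 7×1 = 194.

194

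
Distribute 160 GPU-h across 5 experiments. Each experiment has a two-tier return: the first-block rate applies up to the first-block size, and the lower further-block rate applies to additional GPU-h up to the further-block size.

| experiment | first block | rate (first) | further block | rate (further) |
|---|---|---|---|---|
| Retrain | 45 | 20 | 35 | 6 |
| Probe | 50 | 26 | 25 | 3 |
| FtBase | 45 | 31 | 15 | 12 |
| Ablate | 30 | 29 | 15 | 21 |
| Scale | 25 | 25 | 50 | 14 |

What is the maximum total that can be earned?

4400

Treat each block as its own option and order by rate: FtBase/first 31 > Ablate/first 29 > Probe/first 26 > Scale/first 25 > Ablate/second 21 > Retrain/first 20 > Scale/second 14 > FtBase/second 12 > Retrain/second 6 > Probe/second 3.
Fill FtBase first block (45 at 31) ; 115 left.
Fill Ablate first block (30 at 29) ; 85 left.
Fill Probe first block (50 at 26) ; 35 left.
Scale/first (25): +25 ; 10 left.
Ablate second at 21: only 10 left, fill 10.
Total = 31×45 + 29×30 + 26×50 + 25×25 + 21×10 = 4400.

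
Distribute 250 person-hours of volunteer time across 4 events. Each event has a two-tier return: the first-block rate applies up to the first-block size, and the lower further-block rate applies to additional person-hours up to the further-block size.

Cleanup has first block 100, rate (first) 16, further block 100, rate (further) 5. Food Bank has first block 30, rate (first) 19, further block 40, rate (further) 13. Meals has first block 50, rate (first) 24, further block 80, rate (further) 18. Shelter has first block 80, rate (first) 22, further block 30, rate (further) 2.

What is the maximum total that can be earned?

5130

Treat each block as its own option and order by rate: Meals/first 24 > Shelter/first 22 > Food Bank/first 19 > Meals/second 18 > Cleanup/first 16 > Food Bank/second 13 > Cleanup/second 5 > Shelter/second 2.
Fill Meals first block (50 at 24) — 200 left.
Shelter first at 22: fill all 80 — 120 left.
Food Bank/first (19): +30 — 90 left.
Meals/second (18): +80 — 10 left.
Cleanup first at 16: only 10 left, fill 10.
Total = 24×50 + 22×80 + 19×30 + 18×80 + 16×10 = 5130.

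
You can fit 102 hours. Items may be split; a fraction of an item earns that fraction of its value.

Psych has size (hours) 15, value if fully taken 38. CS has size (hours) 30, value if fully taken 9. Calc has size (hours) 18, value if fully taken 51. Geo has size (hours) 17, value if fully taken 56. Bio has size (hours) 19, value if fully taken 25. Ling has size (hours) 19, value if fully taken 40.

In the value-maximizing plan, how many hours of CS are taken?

Sort by value density: Geo 56/17≈3.29, Calc 51/18≈2.83, Psych 38/15≈2.53, Ling 40/19≈2.11, Bio 25/19≈1.32, CS 9/30≈0.3.
Take all of Geo (17 hours, value 56) — 85 hours left.
Take all of Calc (18 hours, value 51) — 67 hours left.
All 15 hours of Psych fit (value 38) — 52 remain.
Take all of Ling (19 hours, value 40) — 33 hours left.
Bio: take in full, 19 hours for value 25 — 14 left.
14 hours left: a 14/30 share of CS gives 9×14/30 = 4.2.

14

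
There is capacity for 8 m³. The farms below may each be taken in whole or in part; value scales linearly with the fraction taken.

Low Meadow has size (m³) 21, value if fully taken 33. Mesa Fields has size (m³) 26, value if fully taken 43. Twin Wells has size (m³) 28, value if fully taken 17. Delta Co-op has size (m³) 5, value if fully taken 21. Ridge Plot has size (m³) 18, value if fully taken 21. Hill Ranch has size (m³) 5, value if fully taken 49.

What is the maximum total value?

Rank by value-to-size ratio: Hill Ranch 49/5≈9.8, Delta Co-op 21/5≈4.2, Mesa Fields 43/26≈1.65, Low Meadow 33/21≈1.57, Ridge Plot 21/18≈1.17, Twin Wells 17/28≈0.607.
Take all of Hill Ranch (5 m³, value 49) ; 3 m³ left.
Only 3 m³ remain; take 3/5 of Delta Co-op for value 21×3/5 = 12.6.
Total value = 61.6.

61.6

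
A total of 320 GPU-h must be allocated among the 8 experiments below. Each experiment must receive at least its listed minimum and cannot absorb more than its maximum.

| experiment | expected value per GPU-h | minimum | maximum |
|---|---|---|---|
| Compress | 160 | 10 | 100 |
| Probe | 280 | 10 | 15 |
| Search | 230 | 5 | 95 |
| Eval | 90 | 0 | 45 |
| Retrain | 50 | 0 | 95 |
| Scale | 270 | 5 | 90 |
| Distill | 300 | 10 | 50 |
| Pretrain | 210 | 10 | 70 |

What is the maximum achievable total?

79550

Meeting every minimum uses 10+10+5+0+0+5+10+10 = 50 GPU-h, leaving 270.
Order the experiments by expected value per GPU-h: Distill 300 > Probe 280 > Scale 270 > Search 230 > Pretrain 210 > Compress 160 > Eval 90 > Retrain 50.
Distill: +40 to 50 (cap) — 230 left.
Probe takes 5 more to reach its cap of 15 — 225 left.
Scale: +85 to 90 (cap) — 140 left.
Give Search 90 more to hit its cap of 95 — 50 left.
Only 50 left; Pretrain takes them to reach 60.
Total = 160×10 + 280×15 + 230×95 + 270×90 + 300×50 + 210×60 = 79550.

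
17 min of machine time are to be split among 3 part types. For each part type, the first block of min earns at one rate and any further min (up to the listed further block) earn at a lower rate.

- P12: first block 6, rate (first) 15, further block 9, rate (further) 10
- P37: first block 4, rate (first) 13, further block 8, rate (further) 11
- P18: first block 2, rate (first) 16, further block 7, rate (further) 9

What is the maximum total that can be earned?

Rank every tier by rate: P18/first 16 > P12/first 15 > P37/first 13 > P37/second 11 > P12/second 10 > P18/second 9.
P18 first at 16: fill all 2 — 15 left.
P12 first at 15: fill all 6 — 9 left.
P37/first (13): +4 — 5 left.
P37/second: +5 of 8 at 11; pool empty.
Total = 16×2 + 15×6 + 13×4 + 11×5 = 229.

229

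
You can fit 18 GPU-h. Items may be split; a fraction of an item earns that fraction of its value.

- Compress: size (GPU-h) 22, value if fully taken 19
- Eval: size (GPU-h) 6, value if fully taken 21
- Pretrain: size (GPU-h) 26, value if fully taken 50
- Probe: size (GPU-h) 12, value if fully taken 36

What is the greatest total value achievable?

Best value per unit of size first: Eval 21/6≈3.5, Probe 36/12≈3, Pretrain 50/26≈1.92, Compress 19/22≈0.864.
Take all of Eval (6 GPU-h, value 21) ; 12 GPU-h left.
Take all of Probe (12 GPU-h, value 36) ; 0 GPU-h left.
Total value = 57.

57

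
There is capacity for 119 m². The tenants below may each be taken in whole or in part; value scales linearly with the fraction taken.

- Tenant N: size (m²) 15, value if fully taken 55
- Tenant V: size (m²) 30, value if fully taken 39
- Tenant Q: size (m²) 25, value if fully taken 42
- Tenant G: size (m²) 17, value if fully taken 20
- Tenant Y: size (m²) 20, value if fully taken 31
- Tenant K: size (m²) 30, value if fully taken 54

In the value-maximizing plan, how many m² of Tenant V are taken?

Rank by value-to-size ratio: Tenant N 55/15≈3.67, Tenant K 54/30≈1.8, Tenant Q 42/25≈1.68, Tenant Y 31/20≈1.55, Tenant V 39/30≈1.3, Tenant G 20/17≈1.18.
Take all of Tenant N (15 m², value 55) → 104 m² left.
Tenant K: take in full, 30 m² for value 54 → 74 left.
All 25 m² of Tenant Q fit (value 42) → 49 remain.
Take all of Tenant Y (20 m², value 31) → 29 m² left.
Only 29 m² remain; take 29/30 of Tenant V for value 39×29/30 = 37.7.

29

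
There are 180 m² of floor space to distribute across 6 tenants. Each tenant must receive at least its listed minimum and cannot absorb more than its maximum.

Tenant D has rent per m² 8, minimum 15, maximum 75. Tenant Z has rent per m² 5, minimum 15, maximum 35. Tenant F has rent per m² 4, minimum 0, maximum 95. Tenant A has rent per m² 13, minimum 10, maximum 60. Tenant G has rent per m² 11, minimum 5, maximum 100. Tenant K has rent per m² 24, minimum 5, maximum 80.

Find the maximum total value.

Meeting every minimum uses 15+15+0+10+5+5 = 50 m², leaving 130.
Highest rent per m² first: Tenant K 24 > Tenant A 13 > Tenant G 11 > Tenant D 8 > Tenant Z 5 > Tenant F 4.
Tenant K takes 75 more to reach its cap of 80 — 55 left.
Tenant A takes 50 more to reach its cap of 60 — 5 left.
Tenant G: +5 (room for 95) → 10. Pool exhausted.
Total = 8×15 + 5×15 + 13×60 + 11×10 + 24×80 = 3005.

3005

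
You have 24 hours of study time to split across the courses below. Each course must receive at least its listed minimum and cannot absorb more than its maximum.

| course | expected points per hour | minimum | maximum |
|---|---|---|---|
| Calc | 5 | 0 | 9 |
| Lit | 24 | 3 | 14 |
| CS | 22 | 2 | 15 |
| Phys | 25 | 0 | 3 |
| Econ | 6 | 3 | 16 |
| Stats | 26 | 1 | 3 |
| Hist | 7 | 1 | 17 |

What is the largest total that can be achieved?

Meeting every minimum uses 0+3+2+0+3+1+1 = 10 hours, leaving 14.
Highest expected points per hour first: Stats 26 > Phys 25 > Lit 24 > CS 22 > Hist 7 > Econ 6 > Calc 5.
Stats takes 2 more to reach its cap of 3 — 12 left.
Phys: +3 to 3 (cap) — 9 left.
Lit: +9 (room for 11) → 12. Pool exhausted.
Total = 24×12 + 22×2 + 25×3 + 6×3 + 26×3 + 7×1 = 510.

510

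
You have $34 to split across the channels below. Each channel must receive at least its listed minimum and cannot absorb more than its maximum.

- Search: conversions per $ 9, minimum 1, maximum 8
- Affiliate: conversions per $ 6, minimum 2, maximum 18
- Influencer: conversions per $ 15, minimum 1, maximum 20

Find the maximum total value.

Meeting every minimum uses 1+2+1 = 4 $, leaving 30.
Rank by conversions per $: Influencer 15 > Search 9 > Affiliate 6.
Influencer: +19 to 20 (cap) → 11 left.
Give Search 7 more to hit its cap of 8 → 4 left.
Affiliate: +4 (room for 16) → 6. Pool exhausted.
Total = 9×8 + 6×6 + 15×20 = 408.

408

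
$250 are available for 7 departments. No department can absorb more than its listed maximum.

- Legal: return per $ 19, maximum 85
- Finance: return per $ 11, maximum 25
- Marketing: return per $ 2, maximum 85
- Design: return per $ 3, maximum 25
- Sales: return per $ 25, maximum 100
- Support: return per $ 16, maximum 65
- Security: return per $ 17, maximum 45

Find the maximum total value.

Order the departments by return per $: Sales 25 > Legal 19 > Security 17 > Support 16 > Finance 11 > Design 3 > Marketing 2.
Give Sales 100 to hit its cap of 100 → 150 left.
Legal takes 85 to reach its cap of 85 → 65 left.
Give Security 45 to hit its cap of 45 → 20 left.
Support has room for 65 but only 20 remain, so it gets 20.
Total = 19×85 + 25×100 + 16×20 + 17×45 = 5200.

5200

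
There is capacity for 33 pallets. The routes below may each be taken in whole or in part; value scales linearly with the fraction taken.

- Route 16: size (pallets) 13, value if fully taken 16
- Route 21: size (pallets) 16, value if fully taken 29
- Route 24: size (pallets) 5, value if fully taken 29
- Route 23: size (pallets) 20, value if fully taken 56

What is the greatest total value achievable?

99.5

Rank by value-to-size ratio: Route 24 29/5≈5.8, Route 23 56/20≈2.8, Route 21 29/16≈1.81, Route 16 16/13≈1.23.
Take all of Route 24 (5 pallets, value 29) ; 28 pallets left.
Route 23: take in full, 20 pallets for value 56 ; 8 left.
Only 8 pallets remain; take 8/16 of Route 21 for value 29×8/16 = 14.5.
Total value = 99.5.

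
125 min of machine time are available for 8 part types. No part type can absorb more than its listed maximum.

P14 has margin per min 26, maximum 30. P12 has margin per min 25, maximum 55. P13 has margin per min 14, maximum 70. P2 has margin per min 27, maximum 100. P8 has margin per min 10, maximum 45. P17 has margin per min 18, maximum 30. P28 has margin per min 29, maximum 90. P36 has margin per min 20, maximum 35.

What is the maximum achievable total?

Order the part types by margin per min: P28 29 > P2 27 > P14 26 > P12 25 > P36 20 > P17 18 > P13 14 > P8 10.
P28: +90 to 90 (cap) → 35 left.
P2 has room for 100 but only 35 remain, so it gets 35.
Total = 27×35 + 29×90 = 3555.

3555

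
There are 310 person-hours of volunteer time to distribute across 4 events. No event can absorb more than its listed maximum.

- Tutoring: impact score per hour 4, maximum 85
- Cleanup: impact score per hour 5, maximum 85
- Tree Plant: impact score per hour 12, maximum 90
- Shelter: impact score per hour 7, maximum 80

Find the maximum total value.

Rank by impact score per hour: Tree Plant 12 > Shelter 7 > Cleanup 5 > Tutoring 4.
Give Tree Plant 90 to hit its cap of 90 — 220 left.
Shelter takes 80 to reach its cap of 80 — 140 left.
Cleanup takes 85 to reach its cap of 85 — 55 left.
Only 55 left; Tutoring takes them to reach 55.
Total = 4×55 + 5×85 + 12×90 + 7×80 = 2285.

2285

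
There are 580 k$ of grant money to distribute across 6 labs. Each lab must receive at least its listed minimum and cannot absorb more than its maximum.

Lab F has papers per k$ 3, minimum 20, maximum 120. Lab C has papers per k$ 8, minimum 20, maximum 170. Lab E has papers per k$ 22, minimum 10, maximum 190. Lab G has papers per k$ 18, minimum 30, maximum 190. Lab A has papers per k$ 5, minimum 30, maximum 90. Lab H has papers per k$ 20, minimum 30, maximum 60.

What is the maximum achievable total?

9730

Meeting every minimum uses 20+20+10+30+30+30 = 140 k$, leaving 440.
Order the labs by papers per k$: Lab E 22 > Lab H 20 > Lab G 18 > Lab C 8 > Lab A 5 > Lab F 3.
Give Lab E 180 more to hit its cap of 190 → 260 left.
Give Lab H 30 more to hit its cap of 60 → 230 left.
Give Lab G 160 more to hit its cap of 190 → 70 left.
Lab C: +70 (room for 150) → 90. Pool exhausted.
Total = 3×20 + 8×90 + 22×190 + 18×190 + 5×30 + 20×60 = 9730.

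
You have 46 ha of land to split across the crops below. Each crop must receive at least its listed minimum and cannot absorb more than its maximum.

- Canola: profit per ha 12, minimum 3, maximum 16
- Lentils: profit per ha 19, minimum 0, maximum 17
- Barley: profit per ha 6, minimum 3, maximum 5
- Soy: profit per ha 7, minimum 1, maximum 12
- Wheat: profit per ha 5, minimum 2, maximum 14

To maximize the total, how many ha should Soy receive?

Meeting every minimum uses 3+0+3+1+2 = 9 ha, leaving 37.
Order the crops by profit per ha: Lentils 19 > Canola 12 > Soy 7 > Barley 6 > Wheat 5.
Lentils takes 17 more to reach its cap of 17 ; 20 left.
Give Canola 13 more to hit its cap of 16 ; 7 left.
Only 7 left; Soy takes them to reach 8.

8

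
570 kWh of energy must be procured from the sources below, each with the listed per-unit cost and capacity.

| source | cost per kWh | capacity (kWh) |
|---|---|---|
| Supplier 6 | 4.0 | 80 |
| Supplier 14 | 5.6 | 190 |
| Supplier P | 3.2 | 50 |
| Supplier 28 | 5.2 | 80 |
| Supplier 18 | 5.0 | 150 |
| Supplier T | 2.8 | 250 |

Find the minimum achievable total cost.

Use sources in increasing cost order.
Supplier T (2.8): use full 250 — 320 kWh to go.
Supplier P (3.2): use full 50 — 270 kWh to go.
Take 80 from Supplier 6 at 4.0 — need 190 more.
Supplier 18 at 5.0: take all 150 kWh — 40 still needed.
Supplier 28 at 5.2: take 40 of its 80 — requirement met.
Supplier 14: unused.
Cost = 250×2.8 + 50×3.2 + 80×4.0 + 150×5.0 + 40×5.2 = 2138.

2138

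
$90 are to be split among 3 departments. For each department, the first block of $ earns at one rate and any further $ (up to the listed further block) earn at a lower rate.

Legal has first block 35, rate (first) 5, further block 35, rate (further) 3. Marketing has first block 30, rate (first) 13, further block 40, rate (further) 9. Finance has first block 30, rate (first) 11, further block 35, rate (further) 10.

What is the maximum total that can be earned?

Treat each block as its own option and order by rate: Marketing/tier1 13 > Finance/tier1 11 > Finance/tier2 10 > Marketing/tier2 9 > Legal/tier1 5 > Legal/tier2 3.
Marketing tier1 at 13: fill all 30 ; 60 left.
Finance/tier1 (11): +30 ; 30 left.
Finance/tier2: +30 of 35 at 10; pool empty.
Total = 13×30 + 11×30 + 10×30 = 1020.

1020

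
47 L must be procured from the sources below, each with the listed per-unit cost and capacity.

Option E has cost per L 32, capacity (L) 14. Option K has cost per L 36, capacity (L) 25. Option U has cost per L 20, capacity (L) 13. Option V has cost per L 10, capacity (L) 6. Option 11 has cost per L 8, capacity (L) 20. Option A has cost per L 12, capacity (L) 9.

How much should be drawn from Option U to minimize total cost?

12

Fill from the cheapest source first.
Take 20 from Option 11 at 8 ; need 27 more.
Take 6 from Option V at 10 ; need 21 more.
Option A (12): use full 9 ; 12 L to go.
Take 12 from Option U at 20 to finish.
Option E, Option K: unused.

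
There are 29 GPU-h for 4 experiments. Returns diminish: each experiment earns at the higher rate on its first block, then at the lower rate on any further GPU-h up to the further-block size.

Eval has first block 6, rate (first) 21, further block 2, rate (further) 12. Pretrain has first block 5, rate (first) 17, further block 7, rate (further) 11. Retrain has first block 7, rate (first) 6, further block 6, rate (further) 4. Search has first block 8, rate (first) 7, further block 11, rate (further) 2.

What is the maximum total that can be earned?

Order all 8 blocks by rate: Eval/T1 21 > Pretrain/T1 17 > Eval/T2 12 > Pretrain/T2 11 > Search/T1 7 > Retrain/T1 6 > Retrain/T2 4 > Search/T2 2.
Eval/T1 (21): +6 — 23 left.
Pretrain T1 at 17: fill all 5 — 18 left.
Fill Eval T2 block (2 at 12) — 16 left.
Pretrain/T2 (11): +7 — 9 left.
Search T1 at 7: fill all 8 — 1 left.
Retrain T1 at 6: only 1 left, fill 1.
Total = 21×6 + 17×5 + 12×2 + 11×7 + 7×8 + 6×1 = 374.

374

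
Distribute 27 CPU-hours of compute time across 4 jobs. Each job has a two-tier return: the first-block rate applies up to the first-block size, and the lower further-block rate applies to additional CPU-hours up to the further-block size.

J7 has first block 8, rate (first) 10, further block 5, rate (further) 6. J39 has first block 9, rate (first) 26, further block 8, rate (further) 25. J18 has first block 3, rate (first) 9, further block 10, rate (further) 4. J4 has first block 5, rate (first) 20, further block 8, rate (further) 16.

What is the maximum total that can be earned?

Treat each block as its own option and order by rate: J39/tier1 26 > J39/tier2 25 > J4/tier1 20 > J4/tier2 16 > J7/tier1 10 > J18/tier1 9 > J7/tier2 6 > J18/tier2 4.
J39 tier1 at 26: fill all 9 → 18 left.
Fill J39 tier2 block (8 at 25) → 10 left.
Fill J4 tier1 block (5 at 20) → 5 left.
5 remain; put them into J4 tier2 at 16.
Total = 26×9 + 25×8 + 20×5 + 16×5 = 614.

614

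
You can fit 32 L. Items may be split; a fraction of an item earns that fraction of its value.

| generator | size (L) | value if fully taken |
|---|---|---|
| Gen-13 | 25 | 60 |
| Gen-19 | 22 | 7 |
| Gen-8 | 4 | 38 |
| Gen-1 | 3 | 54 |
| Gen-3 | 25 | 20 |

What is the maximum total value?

152

Best value per unit of size first: Gen-1 54/3≈18, Gen-8 38/4≈9.5, Gen-13 60/25≈2.4, Gen-3 20/25≈0.8, Gen-19 7/22≈0.318.
All 3 L of Gen-1 fit (value 54) ; 29 remain.
Take all of Gen-8 (4 L, value 38) ; 25 L left.
All 25 L of Gen-13 fit (value 60) ; 0 remain.
Total value = 152.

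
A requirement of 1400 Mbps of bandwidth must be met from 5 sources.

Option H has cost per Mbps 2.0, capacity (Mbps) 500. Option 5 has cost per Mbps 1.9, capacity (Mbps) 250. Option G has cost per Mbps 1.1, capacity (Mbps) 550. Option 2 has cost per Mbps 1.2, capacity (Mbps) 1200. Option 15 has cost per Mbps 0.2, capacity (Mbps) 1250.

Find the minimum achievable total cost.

415

Use sources in increasing cost order.
Take 1250 from Option 15 at 0.2 ; need 150 more.
Option G at 1.1: take 150 of its 550 ; requirement met.
Option 2, Option 5, Option H: unused.
Cost = 1250×0.2 + 150×1.1 = 415.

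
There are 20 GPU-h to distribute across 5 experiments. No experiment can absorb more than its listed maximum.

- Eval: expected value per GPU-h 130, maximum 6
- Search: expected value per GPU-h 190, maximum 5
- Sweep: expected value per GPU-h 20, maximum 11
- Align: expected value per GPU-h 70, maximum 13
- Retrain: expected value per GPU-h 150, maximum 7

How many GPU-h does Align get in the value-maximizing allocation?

Order the experiments by expected value per GPU-h: Search 190 > Retrain 150 > Eval 130 > Align 70 > Sweep 20.
Give Search 5 to hit its cap of 5 ; 15 left.
Retrain: +7 to 7 (cap) ; 8 left.
Eval: +6 to 6 (cap) ; 2 left.
Only 2 left; Align takes them to reach 2.

2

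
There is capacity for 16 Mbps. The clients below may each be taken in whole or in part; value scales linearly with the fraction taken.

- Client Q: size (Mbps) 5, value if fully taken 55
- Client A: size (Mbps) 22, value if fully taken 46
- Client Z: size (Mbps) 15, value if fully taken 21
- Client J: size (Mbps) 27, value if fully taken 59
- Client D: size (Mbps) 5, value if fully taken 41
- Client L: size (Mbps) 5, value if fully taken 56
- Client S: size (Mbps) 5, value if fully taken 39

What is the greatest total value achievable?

Rank by value-to-size ratio: Client L 56/5≈11.2, Client Q 55/5≈11, Client D 41/5≈8.2, Client S 39/5≈7.8, Client J 59/27≈2.19, Client A 46/22≈2.09, Client Z 21/15≈1.4.
All 5 Mbps of Client L fit (value 56) — 11 remain.
All 5 Mbps of Client Q fit (value 55) — 6 remain.
Client D: take in full, 5 Mbps for value 41 — 1 left.
1 Mbps left: a 1/5 share of Client S gives 39×1/5 = 7.8.
Total value = 159.8.

159.8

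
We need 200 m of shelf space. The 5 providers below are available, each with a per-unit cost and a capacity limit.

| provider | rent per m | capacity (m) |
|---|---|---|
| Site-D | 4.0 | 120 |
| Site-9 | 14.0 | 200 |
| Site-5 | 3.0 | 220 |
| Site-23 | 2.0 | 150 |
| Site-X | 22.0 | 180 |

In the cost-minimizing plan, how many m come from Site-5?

Fill from the cheapest provider first.
Site-23 (2.0): use full 150 — 50 m to go.
Site-5 (3.0): take the remaining 50 — done.
Site-D, Site-9, Site-X: unused.

50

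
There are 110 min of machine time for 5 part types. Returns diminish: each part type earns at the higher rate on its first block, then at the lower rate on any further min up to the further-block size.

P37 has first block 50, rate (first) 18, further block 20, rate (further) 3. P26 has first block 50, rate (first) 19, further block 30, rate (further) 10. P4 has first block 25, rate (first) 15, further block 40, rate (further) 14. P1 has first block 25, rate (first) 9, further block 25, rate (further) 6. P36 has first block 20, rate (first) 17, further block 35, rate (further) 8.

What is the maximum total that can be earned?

Treat each block as its own option and order by rate: P26/tier1 19 > P37/tier1 18 > P36/tier1 17 > P4/tier1 15 > P4/tier2 14 > P26/tier2 10 > P1/tier1 9 > P36/tier2 8 > P1/tier2 6 > P37/tier2 3.
Fill P26 tier1 block (50 at 19) — 60 left.
Fill P37 tier1 block (50 at 18) — 10 left.
P36/tier1: +10 of 20 at 17; pool empty.
Total = 19×50 + 18×50 + 17×10 = 2020.

2020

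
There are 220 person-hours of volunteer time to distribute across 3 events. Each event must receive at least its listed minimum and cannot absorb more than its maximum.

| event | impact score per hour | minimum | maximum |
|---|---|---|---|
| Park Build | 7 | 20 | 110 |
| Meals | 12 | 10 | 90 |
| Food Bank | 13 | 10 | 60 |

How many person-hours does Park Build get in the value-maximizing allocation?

Meeting every minimum uses 20+10+10 = 40 person-hours, leaving 180.
Order the events by impact score per hour: Food Bank 13 > Meals 12 > Park Build 7.
Food Bank takes 50 more to reach its cap of 60 ; 130 left.
Give Meals 80 more to hit its cap of 90 ; 50 left.
Only 50 left; Park Build takes them to reach 70.

70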